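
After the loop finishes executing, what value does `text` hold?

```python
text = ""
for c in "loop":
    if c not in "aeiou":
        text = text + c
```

Let's trace through this code step by step.

Initialize: text = ''
Entering loop: for c in "loop":
After iteration 1: c = 'l', text = 'l'
After iteration 2: c = 'o', text = 'l'
After iteration 3: c = 'o', text = 'l'
After iteration 4: c = 'p', text = 'lp'
Loop ends.

Final answer: 'lp'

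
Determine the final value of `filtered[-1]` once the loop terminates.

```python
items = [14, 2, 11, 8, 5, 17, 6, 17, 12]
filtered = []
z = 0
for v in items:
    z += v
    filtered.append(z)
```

Let's trace through this code step by step.

Initialize: items = [14, 2, 11, 8, 5, 17, 6, 17, 12]
Initialize: filtered = []
Initialize: z = 0
Entering loop: for v in items:
After iteration 1: v = 14, filtered = [14], z = 14
After iteration 2: v = 2, filtered = [14, 16], z = 16
After iteration 3: v = 11, filtered = [14, 16, 27], z = 27
After iteration 4: v = 8, filtered = [14, 16, 27, 35], z = 35
After iteration 5: v = 5, filtered = [14, 16, 27, 35, 40], z = 40
After iteration 6: v = 17, filtered = [14, 16, 27, 35, 40, 57], z = 57
After iteration 7: v = 6, filtered = [14, 16, 27, 35, 40, 57, 63], z = 63
After iteration 8: v = 17, filtered = [14, 16, 27, 35, 40, 57, 63, 80], z = 80
After iteration 9: v = 12, filtered = [14, 16, 27, 35, 40, 57, 63, 80, 92], z = 92
Loop ends.
filtered[-1] = 92

Final answer: 92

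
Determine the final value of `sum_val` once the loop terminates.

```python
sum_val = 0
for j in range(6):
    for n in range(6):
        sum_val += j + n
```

Let's trace through this code step by step.

Initialize: sum_val = 0
Entering loop: for j in range(6):
After iteration 1: j = 0, sum_val = 15
After iteration 2: j = 1, sum_val = 36
After iteration 3: j = 2, sum_val = 63
After iteration 4: j = 3, sum_val = 96
After iteration 5: j = 4, sum_val = 135
After iteration 6: j = 5, sum_val = 180
Loop ends.

Final answer: 180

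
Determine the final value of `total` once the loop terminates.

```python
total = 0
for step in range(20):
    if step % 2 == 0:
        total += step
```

Let's trace through this code step by step.

Initialize: total = 0
Entering loop: for step in range(20):
After iteration 1: step = 0, total = 0
After iteration 2: step = 1, total = 0
After iteration 3: step = 2, total = 2
After iteration 4: step = 3, total = 2
After iteration 5: step = 4, total = 6
After iteration 6: step = 5, total = 6
After iteration 7: step = 6, total = 12
After iteration 8: step = 7, total = 12
After iteration 9: step = 8, total = 20
After iteration 10: step = 9, total = 20
After iteration 11: step = 10, total = 30
After iteration 12: step = 11, total = 30
After iteration 13: step = 12, total = 42
After iteration 14: step = 13, total = 42
After iteration 15: step = 14, total = 56
After iteration 16: step = 15, total = 56
After iteration 17: step = 16, total = 72
After iteration 18: step = 17, total = 72
After iteration 19: step = 18, total = 90
After iteration 20: step = 19, total = 90
Loop ends.

Final answer: 90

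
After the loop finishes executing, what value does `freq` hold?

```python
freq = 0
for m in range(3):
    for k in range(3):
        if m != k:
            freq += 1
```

Let's trace through this code step by step.

Initialize: freq = 0
Entering loop: for m in range(3):
After iteration 1: m = 0, freq = 2
After iteration 2: m = 1, freq = 4
After iteration 3: m = 2, freq = 6
Loop ends.

Final answer: 6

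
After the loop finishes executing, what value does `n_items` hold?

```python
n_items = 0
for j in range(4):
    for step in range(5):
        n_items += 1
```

Let's trace through this code step by step.

Initialize: n_items = 0
Entering loop: for j in range(4):
After iteration 1: j = 0, n_items = 5
After iteration 2: j = 1, n_items = 10
After iteration 3: j = 2, n_items = 15
After iteration 4: j = 3, n_items = 20
Loop ends.

Final answer: 20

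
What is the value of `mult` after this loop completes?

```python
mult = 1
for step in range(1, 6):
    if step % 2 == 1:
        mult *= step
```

Let's trace through this code step by step.

Initialize: mult = 1
Entering loop: for step in range(1, 6):
After iteration 1: step = 1, mult = 1
After iteration 2: step = 2, mult = 1
After iteration 3: step = 3, mult = 3
After iteration 4: step = 4, mult = 3
After iteration 5: step = 5, mult = 15
Loop ends.

Final answer: 15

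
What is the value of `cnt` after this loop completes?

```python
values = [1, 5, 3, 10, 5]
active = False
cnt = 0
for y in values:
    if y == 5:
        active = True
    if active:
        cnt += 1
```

Let's trace through this code step by step.

Initialize: values = [1, 5, 3, 10, 5]
Initialize: active = False
Initialize: cnt = 0
Entering loop: for y in values:
After iteration 1: y = 1, active = False, cnt = 0
After iteration 2: y = 5, active = True, cnt = 1
After iteration 3: y = 3, active = True, cnt = 2
After iteration 4: y = 10, active = True, cnt = 3
After iteration 5: y = 5, active = True, cnt = 4
Loop ends.

Final answer: 4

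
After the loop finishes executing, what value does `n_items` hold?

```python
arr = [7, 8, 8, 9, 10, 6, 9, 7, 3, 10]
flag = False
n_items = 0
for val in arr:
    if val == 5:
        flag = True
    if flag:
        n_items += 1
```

Let's trace through this code step by step.

Initialize: arr = [7, 8, 8, 9, 10, 6, 9, 7, 3, 10]
Initialize: flag = False
Initialize: n_items = 0
Entering loop: for val in arr:
After iteration 1: val = 7, n_items = 0
After iteration 2: val = 8, n_items = 0
After iteration 3: val = 8, n_items = 0
After iteration 4: val = 9, n_items = 0
After iteration 5: val = 10, n_items = 0
After iteration 6: val = 6, n_items = 0
After iteration 7: val = 9, n_items = 0
After iteration 8: val = 7, n_items = 0
After iteration 9: val = 3, n_items = 0
After iteration 10: val = 10, n_items = 0
Loop ends.

Final answer: 0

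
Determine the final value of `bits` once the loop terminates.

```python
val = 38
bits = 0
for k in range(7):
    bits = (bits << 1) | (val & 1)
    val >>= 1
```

Let's trace through this code step by step.

Initialize: val = 38
Initialize: bits = 0
Entering loop: for k in range(7):
After iteration 1: k = 0, val = 19, bits = 0
After iteration 2: k = 1, val = 9, bits = 1
After iteration 3: k = 2, val = 4, bits = 3
After iteration 4: k = 3, val = 2, bits = 6
After iteration 5: k = 4, val = 1, bits = 12
After iteration 6: k = 5, val = 0, bits = 25
After iteration 7: k = 6, val = 0, bits = 50
Loop ends.

Final answer: 50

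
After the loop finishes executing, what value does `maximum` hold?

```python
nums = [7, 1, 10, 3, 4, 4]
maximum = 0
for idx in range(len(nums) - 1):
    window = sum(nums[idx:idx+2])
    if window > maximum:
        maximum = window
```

Let's trace through this code step by step.

Initialize: nums = [7, 1, 10, 3, 4, 4]
Initialize: maximum = 0
Entering loop: for idx in range(len(nums) - 1):
After iteration 1: idx = 0, maximum = 8, window = 8
After iteration 2: idx = 1, maximum = 11, window = 11
After iteration 3: idx = 2, maximum = 13, window = 13
After iteration 4: idx = 3, maximum = 13, window = 7
After iteration 5: idx = 4, maximum = 13, window = 8
Loop ends.

Final answer: 13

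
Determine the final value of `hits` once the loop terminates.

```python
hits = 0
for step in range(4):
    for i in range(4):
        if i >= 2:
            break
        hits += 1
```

Let's trace through this code step by step.

Initialize: hits = 0
Entering loop: for step in range(4):
After iteration 1: step = 0, hits = 2
After iteration 2: step = 1, hits = 4
After iteration 3: step = 2, hits = 6
After iteration 4: step = 3, hits = 8
Loop ends.

Final answer: 8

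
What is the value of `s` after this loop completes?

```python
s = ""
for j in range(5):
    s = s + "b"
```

Let's trace through this code step by step.

Initialize: s = ''
Entering loop: for j in range(5):
After iteration 1: j = 0, s = 'b'
After iteration 2: j = 1, s = 'bb'
After iteration 3: j = 2, s = 'bbb'
After iteration 4: j = 3, s = 'bbbb'
After iteration 5: j = 4, s = 'bbbbb'
Loop ends.

Final answer: 'bbbbb'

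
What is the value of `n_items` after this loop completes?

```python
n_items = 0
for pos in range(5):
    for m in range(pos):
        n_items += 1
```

Let's trace through this code step by step.

Initialize: n_items = 0
Entering loop: for pos in range(5):
After iteration 1: pos = 0, n_items = 0
After iteration 2: pos = 1, n_items = 1, m = 0
After iteration 3: pos = 2, n_items = 3, m = 1
After iteration 4: pos = 3, n_items = 6, m = 2
After iteration 5: pos = 4, n_items = 10, m = 3
Loop ends.

Final answer: 10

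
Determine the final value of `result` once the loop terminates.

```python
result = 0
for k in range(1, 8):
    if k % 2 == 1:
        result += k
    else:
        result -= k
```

Let's trace through this code step by step.

Initialize: result = 0
Entering loop: for k in range(1, 8):
After iteration 1: k = 1, result = 1
After iteration 2: k = 2, result = -1
After iteration 3: k = 3, result = 2
After iteration 4: k = 4, result = -2
After iteration 5: k = 5, result = 3
After iteration 6: k = 6, result = -3
After iteration 7: k = 7, result = 4
Loop ends.

Final answer: 4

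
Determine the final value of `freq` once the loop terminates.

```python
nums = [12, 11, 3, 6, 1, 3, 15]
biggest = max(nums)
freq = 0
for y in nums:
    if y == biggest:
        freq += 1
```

Let's trace through this code step by step.

Initialize: nums = [12, 11, 3, 6, 1, 3, 15]
Initialize: biggest = 15
Initialize: freq = 0
Entering loop: for y in nums:
After iteration 1: y = 12, freq = 0
After iteration 2: y = 11, freq = 0
After iteration 3: y = 3, freq = 0
After iteration 4: y = 6, freq = 0
After iteration 5: y = 1, freq = 0
After iteration 6: y = 3, freq = 0
After iteration 7: y = 15, freq = 1
Loop ends.

Final answer: 1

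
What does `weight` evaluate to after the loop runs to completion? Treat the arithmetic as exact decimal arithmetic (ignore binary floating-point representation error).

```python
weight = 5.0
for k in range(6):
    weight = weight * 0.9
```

Let's trace through this code step by step.

Initialize: weight = 5.0
Entering loop: for k in range(6):
After iteration 1: k = 0, weight = 4.5
After iteration 2: k = 1, weight = 4.05
After iteration 3: k = 2, weight = 3.645
After iteration 4: k = 3, weight = 3.2805
After iteration 5: k = 4, weight = 2.95245
After iteration 6: k = 5, weight = 2.657205
Loop ends.

Final answer: 2.657205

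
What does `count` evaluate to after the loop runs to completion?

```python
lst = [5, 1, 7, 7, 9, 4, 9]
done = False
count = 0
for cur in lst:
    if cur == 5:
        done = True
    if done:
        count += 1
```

Let's trace through this code step by step.

Initialize: lst = [5, 1, 7, 7, 9, 4, 9]
Initialize: done = False
Initialize: count = 0
Entering loop: for cur in lst:
After iteration 1: cur = 5, done = True, count = 1
After iteration 2: cur = 1, done = True, count = 2
After iteration 3: cur = 7, done = True, count = 3
After iteration 4: cur = 7, done = True, count = 4
After iteration 5: cur = 9, done = True, count = 5
After iteration 6: cur = 4, done = True, count = 6
After iteration 7: cur = 9, done = True, count = 7
Loop ends.

Final answer: 7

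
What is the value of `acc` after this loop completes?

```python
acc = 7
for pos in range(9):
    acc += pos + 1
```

Let's trace through this code step by step.

Initialize: acc = 7
Entering loop: for pos in range(9):
After iteration 1: pos = 0, acc = 8
After iteration 2: pos = 1, acc = 10
After iteration 3: pos = 2, acc = 13
After iteration 4: pos = 3, acc = 17
After iteration 5: pos = 4, acc = 22
After iteration 6: pos = 5, acc = 28
After iteration 7: pos = 6, acc = 35
After iteration 8: pos = 7, acc = 43
After iteration 9: pos = 8, acc = 52
Loop ends.

Final answer: 52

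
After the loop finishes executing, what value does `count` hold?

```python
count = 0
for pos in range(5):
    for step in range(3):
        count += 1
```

Let's trace through this code step by step.

Initialize: count = 0
Entering loop: for pos in range(5):
After iteration 1: pos = 0, count = 3
After iteration 2: pos = 1, count = 6
After iteration 3: pos = 2, count = 9
After iteration 4: pos = 3, count = 12
After iteration 5: pos = 4, count = 15
Loop ends.

Final answer: 15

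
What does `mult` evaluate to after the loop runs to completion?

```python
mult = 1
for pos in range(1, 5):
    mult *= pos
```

Let's trace through this code step by step.

Initialize: mult = 1
Entering loop: for pos in range(1, 5):
After iteration 1: pos = 1, mult = 1
After iteration 2: pos = 2, mult = 2
After iteration 3: pos = 3, mult = 6
After iteration 4: pos = 4, mult = 24
Loop ends.

Final answer: 24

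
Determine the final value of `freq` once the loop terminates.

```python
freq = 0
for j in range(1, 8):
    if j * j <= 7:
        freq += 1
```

Let's trace through this code step by step.

Initialize: freq = 0
Entering loop: for j in range(1, 8):
After iteration 1: j = 1, freq = 1
After iteration 2: j = 2, freq = 2
After iteration 3: j = 3, freq = 2
After iteration 4: j = 4, freq = 2
After iteration 5: j = 5, freq = 2
After iteration 6: j = 6, freq = 2
After iteration 7: j = 7, freq = 2
Loop ends.

Final answer: 2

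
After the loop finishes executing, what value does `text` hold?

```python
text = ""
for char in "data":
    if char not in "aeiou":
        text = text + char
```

Let's trace through this code step by step.

Initialize: text = ''
Entering loop: for char in "data":
After iteration 1: char = 'd', text = 'd'
After iteration 2: char = 'a', text = 'd'
After iteration 3: char = 't', text = 'dt'
After iteration 4: char = 'a', text = 'dt'
Loop ends.

Final answer: 'dt'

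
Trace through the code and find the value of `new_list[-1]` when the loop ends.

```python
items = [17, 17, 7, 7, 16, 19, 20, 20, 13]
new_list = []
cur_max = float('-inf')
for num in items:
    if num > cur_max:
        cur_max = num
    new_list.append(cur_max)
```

Let's trace through this code step by step.

Initialize: items = [17, 17, 7, 7, 16, 19, 20, 20, 13]
Initialize: new_list = []
Initialize: cur_max = -inf
Entering loop: for num in items:
After iteration 1: num = 17, new_list = [17], cur_max = 17
After iteration 2: num = 17, new_list = [17, 17], cur_max = 17
After iteration 3: num = 7, new_list = [17, 17, 17], cur_max = 17
After iteration 4: num = 7, new_list = [17, 17, 17, 17], cur_max = 17
After iteration 5: num = 16, new_list = [17, 17, 17, 17, 17], cur_max = 17
After iteration 6: num = 19, new_list = [17, 17, 17, 17, 17, 19], cur_max = 19
After iteration 7: num = 20, new_list = [17, 17, 17, 17, 17, 19, 20], cur_max = 20
After iteration 8: num = 20, new_list = [17, 17, 17, 17, 17, 19, 20, 20], cur_max = 20
After iteration 9: num = 13, new_list = [17, 17, 17, 17, 17, 19, 20, 20, 20], cur_max = 20
Loop ends.
new_list[-1] = 20

Final answer: 20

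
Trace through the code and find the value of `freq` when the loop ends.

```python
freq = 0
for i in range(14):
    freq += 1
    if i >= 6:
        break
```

Let's trace through this code step by step.

Initialize: freq = 0
Entering loop: for i in range(14):
After iteration 1: i = 0, freq = 1
After iteration 2: i = 1, freq = 2
After iteration 3: i = 2, freq = 3
After iteration 4: i = 3, freq = 4
After iteration 5: i = 4, freq = 5
After iteration 6: i = 5, freq = 6
After iteration 7: i = 6, freq = 7
Loop ends.

Final answer: 7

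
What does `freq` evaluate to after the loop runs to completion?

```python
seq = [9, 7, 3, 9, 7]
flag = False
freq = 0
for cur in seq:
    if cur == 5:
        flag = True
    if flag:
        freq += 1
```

Let's trace through this code step by step.

Initialize: seq = [9, 7, 3, 9, 7]
Initialize: flag = False
Initialize: freq = 0
Entering loop: for cur in seq:
After iteration 1: cur = 9, freq = 0
After iteration 2: cur = 7, freq = 0
After iteration 3: cur = 3, freq = 0
After iteration 4: cur = 9, freq = 0
After iteration 5: cur = 7, freq = 0
Loop ends.

Final answer: 0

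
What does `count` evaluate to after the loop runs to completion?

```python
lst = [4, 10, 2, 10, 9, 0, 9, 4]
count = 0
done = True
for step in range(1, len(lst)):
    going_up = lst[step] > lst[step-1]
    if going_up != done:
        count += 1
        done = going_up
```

Let's trace through this code step by step.

Initialize: lst = [4, 10, 2, 10, 9, 0, 9, 4]
Initialize: count = 0
Initialize: done = True
Entering loop: for step in range(1, len(lst)):
After iteration 1: step = 1, count = 0, done = True, going_up = True
After iteration 2: step = 2, count = 1, done = False, going_up = False
After iteration 3: step = 3, count = 2, done = True, going_up = True
After iteration 4: step = 4, count = 3, done = False, going_up = False
After iteration 5: step = 5, count = 3, done = False, going_up = False
After iteration 6: step = 6, count = 4, done = True, going_up = True
After iteration 7: step = 7, count = 5, done = False, going_up = False
Loop ends.

Final answer: 5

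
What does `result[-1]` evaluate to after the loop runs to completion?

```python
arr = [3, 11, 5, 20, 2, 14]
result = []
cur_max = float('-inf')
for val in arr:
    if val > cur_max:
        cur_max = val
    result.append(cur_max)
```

Let's trace through this code step by step.

Initialize: arr = [3, 11, 5, 20, 2, 14]
Initialize: result = []
Initialize: cur_max = -inf
Entering loop: for val in arr:
After iteration 1: val = 3, result = [3], cur_max = 3
After iteration 2: val = 11, result = [3, 11], cur_max = 11
After iteration 3: val = 5, result = [3, 11, 11], cur_max = 11
After iteration 4: val = 20, result = [3, 11, 11, 20], cur_max = 20
After iteration 5: val = 2, result = [3, 11, 11, 20, 20], cur_max = 20
After iteration 6: val = 14, result = [3, 11, 11, 20, 20, 20], cur_max = 20
Loop ends.
result[-1] = 20

Final answer: 20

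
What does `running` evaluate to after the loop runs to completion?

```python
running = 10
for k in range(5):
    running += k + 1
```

Let's trace through this code step by step.

Initialize: running = 10
Entering loop: for k in range(5):
After iteration 1: k = 0, running = 11
After iteration 2: k = 1, running = 13
After iteration 3: k = 2, running = 16
After iteration 4: k = 3, running = 20
After iteration 5: k = 4, running = 25
Loop ends.

Final answer: 25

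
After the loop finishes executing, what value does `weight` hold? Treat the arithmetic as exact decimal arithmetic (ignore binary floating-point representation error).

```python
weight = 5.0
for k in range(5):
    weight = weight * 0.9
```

Let's trace through this code step by step.

Initialize: weight = 5.0
Entering loop: for k in range(5):
After iteration 1: k = 0, weight = 4.5
After iteration 2: k = 1, weight = 4.05
After iteration 3: k = 2, weight = 3.645
After iteration 4: k = 3, weight = 3.2805
After iteration 5: k = 4, weight = 2.95245
Loop ends.

Final answer: 2.95245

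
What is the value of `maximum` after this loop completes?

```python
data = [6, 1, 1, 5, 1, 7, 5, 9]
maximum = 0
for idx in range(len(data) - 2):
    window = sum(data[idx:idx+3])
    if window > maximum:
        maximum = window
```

Let's trace through this code step by step.

Initialize: data = [6, 1, 1, 5, 1, 7, 5, 9]
Initialize: maximum = 0
Entering loop: for idx in range(len(data) - 2):
After iteration 1: idx = 0, maximum = 8, window = 8
After iteration 2: idx = 1, maximum = 8, window = 7
After iteration 3: idx = 2, maximum = 8, window = 7
After iteration 4: idx = 3, maximum = 13, window = 13
After iteration 5: idx = 4, maximum = 13, window = 13
After iteration 6: idx = 5, maximum = 21, window = 21
Loop ends.

Final answer: 21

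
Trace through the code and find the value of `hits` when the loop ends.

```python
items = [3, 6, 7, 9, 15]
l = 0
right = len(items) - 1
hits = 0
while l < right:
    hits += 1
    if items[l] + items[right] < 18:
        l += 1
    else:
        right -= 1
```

Let's trace through this code step by step.

Initialize: items = [3, 6, 7, 9, 15]
Initialize: l = 0
Initialize: right = 4
Initialize: hits = 0
Entering loop: while l < right:
After iteration 1: l = 0, right = 3, hits = 1
After iteration 2: l = 1, right = 3, hits = 2
After iteration 3: l = 2, right = 3, hits = 3
After iteration 4: l = 3, right = 3, hits = 4
Loop ends.

Final answer: 4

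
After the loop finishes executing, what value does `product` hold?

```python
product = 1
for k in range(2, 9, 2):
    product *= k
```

Let's trace through this code step by step.

Initialize: product = 1
Entering loop: for k in range(2, 9, 2):
After iteration 1: k = 2, product = 2
After iteration 2: k = 4, product = 8
After iteration 3: k = 6, product = 48
After iteration 4: k = 8, product = 384
Loop ends.

Final answer: 384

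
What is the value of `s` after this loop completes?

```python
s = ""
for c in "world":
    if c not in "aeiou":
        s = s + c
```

Let's trace through this code step by step.

Initialize: s = ''
Entering loop: for c in "world":
After iteration 1: c = 'w', s = 'w'
After iteration 2: c = 'o', s = 'w'
After iteration 3: c = 'r', s = 'wr'
After iteration 4: c = 'l', s = 'wrl'
After iteration 5: c = 'd', s = 'wrld'
Loop ends.

Final answer: 'wrld'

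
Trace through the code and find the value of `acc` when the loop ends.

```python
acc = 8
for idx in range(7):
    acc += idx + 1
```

Let's trace through this code step by step.

Initialize: acc = 8
Entering loop: for idx in range(7):
After iteration 1: idx = 0, acc = 9
After iteration 2: idx = 1, acc = 11
After iteration 3: idx = 2, acc = 14
After iteration 4: idx = 3, acc = 18
After iteration 5: idx = 4, acc = 23
After iteration 6: idx = 5, acc = 29
After iteration 7: idx = 6, acc = 36
Loop ends.

Final answer: 36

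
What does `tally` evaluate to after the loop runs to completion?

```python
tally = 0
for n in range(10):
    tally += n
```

Let's trace through this code step by step.

Initialize: tally = 0
Entering loop: for n in range(10):
After iteration 1: n = 0, tally = 0
After iteration 2: n = 1, tally = 1
After iteration 3: n = 2, tally = 3
After iteration 4: n = 3, tally = 6
After iteration 5: n = 4, tally = 10
After iteration 6: n = 5, tally = 15
After iteration 7: n = 6, tally = 21
After iteration 8: n = 7, tally = 28
After iteration 9: n = 8, tally = 36
After iteration 10: n = 9, tally = 45
Loop ends.

Final answer: 45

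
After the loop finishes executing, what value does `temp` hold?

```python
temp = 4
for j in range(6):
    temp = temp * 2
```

Let's trace through this code step by step.

Initialize: temp = 4
Entering loop: for j in range(6):
After iteration 1: j = 0, temp = 8
After iteration 2: j = 1, temp = 16
After iteration 3: j = 2, temp = 32
After iteration 4: j = 3, temp = 64
After iteration 5: j = 4, temp = 128
After iteration 6: j = 5, temp = 256
Loop ends.

Final answer: 256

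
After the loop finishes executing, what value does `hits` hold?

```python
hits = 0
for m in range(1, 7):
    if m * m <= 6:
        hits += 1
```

Let's trace through this code step by step.

Initialize: hits = 0
Entering loop: for m in range(1, 7):
After iteration 1: m = 1, hits = 1
After iteration 2: m = 2, hits = 2
After iteration 3: m = 3, hits = 2
After iteration 4: m = 4, hits = 2
After iteration 5: m = 5, hits = 2
After iteration 6: m = 6, hits = 2
Loop ends.

Final answer: 2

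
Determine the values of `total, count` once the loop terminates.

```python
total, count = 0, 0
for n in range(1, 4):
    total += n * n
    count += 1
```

Let's trace through this code step by step.

Initialize: total = 0
Initialize: count = 0
Entering loop: for n in range(1, 4):
After iteration 1: n = 1, total = 1, count = 1
After iteration 2: n = 2, total = 5, count = 2
After iteration 3: n = 3, total = 14, count = 3
Loop ends.

Final answer: 14, 3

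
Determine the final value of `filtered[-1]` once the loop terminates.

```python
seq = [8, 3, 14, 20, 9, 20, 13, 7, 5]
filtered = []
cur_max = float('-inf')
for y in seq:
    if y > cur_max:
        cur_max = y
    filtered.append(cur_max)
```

Let's trace through this code step by step.

Initialize: seq = [8, 3, 14, 20, 9, 20, 13, 7, 5]
Initialize: filtered = []
Initialize: cur_max = -inf
Entering loop: for y in seq:
After iteration 1: y = 8, filtered = [8], cur_max = 8
After iteration 2: y = 3, filtered = [8, 8], cur_max = 8
After iteration 3: y = 14, filtered = [8, 8, 14], cur_max = 14
After iteration 4: y = 20, filtered = [8, 8, 14, 20], cur_max = 20
After iteration 5: y = 9, filtered = [8, 8, 14, 20, 20], cur_max = 20
After iteration 6: y = 20, filtered = [8, 8, 14, 20, 20, 20], cur_max = 20
After iteration 7: y = 13, filtered = [8, 8, 14, 20, 20, 20, 20], cur_max = 20
After iteration 8: y = 7, filtered = [8, 8, 14, 20, 20, 20, 20, 20], cur_max = 20
After iteration 9: y = 5, filtered = [8, 8, 14, 20, 20, 20, 20, 20, 20], cur_max = 20
Loop ends.
filtered[-1] = 20

Final answer: 20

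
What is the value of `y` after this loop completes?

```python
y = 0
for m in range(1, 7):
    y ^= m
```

Let's trace through this code step by step.

Initialize: y = 0
Entering loop: for m in range(1, 7):
After iteration 1: m = 1, y = 1
After iteration 2: m = 2, y = 3
After iteration 3: m = 3, y = 0
After iteration 4: m = 4, y = 4
After iteration 5: m = 5, y = 1
After iteration 6: m = 6, y = 7
Loop ends.

Final answer: 7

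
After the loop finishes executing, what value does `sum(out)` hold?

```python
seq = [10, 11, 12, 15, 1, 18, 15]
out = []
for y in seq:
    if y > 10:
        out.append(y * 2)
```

Let's trace through this code step by step.

Initialize: seq = [10, 11, 12, 15, 1, 18, 15]
Initialize: out = []
Entering loop: for y in seq:
After iteration 1: y = 10, out = []
After iteration 2: y = 11, out = [22]
After iteration 3: y = 12, out = [22, 24]
After iteration 4: y = 15, out = [22, 24, 30]
After iteration 5: y = 1, out = [22, 24, 30]
After iteration 6: y = 18, out = [22, 24, 30, 36]
After iteration 7: y = 15, out = [22, 24, 30, 36, 30]
Loop ends.
sum(out) = 142

Final answer: 142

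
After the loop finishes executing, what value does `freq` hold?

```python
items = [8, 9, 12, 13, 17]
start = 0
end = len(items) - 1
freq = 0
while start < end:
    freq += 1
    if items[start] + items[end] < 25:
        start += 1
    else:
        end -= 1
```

Let's trace through this code step by step.

Initialize: items = [8, 9, 12, 13, 17]
Initialize: start = 0
Initialize: end = 4
Initialize: freq = 0
Entering loop: while start < end:
After iteration 1: start = 0, end = 3, freq = 1
After iteration 2: start = 1, end = 3, freq = 2
After iteration 3: start = 2, end = 3, freq = 3
After iteration 4: start = 2, end = 2, freq = 4
Loop ends.

Final answer: 4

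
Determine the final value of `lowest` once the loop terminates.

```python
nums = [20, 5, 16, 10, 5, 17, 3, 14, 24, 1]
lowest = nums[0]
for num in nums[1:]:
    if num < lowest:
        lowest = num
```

Let's trace through this code step by step.

Initialize: nums = [20, 5, 16, 10, 5, 17, 3, 14, 24, 1]
Initialize: lowest = 20
Entering loop: for num in nums[1:]:
After iteration 1: num = 5, lowest = 5
After iteration 2: num = 16, lowest = 5
After iteration 3: num = 10, lowest = 5
After iteration 4: num = 5, lowest = 5
After iteration 5: num = 17, lowest = 5
After iteration 6: num = 3, lowest = 3
After iteration 7: num = 14, lowest = 3
After iteration 8: num = 24, lowest = 3
After iteration 9: num = 1, lowest = 1
Loop ends.

Final answer: 1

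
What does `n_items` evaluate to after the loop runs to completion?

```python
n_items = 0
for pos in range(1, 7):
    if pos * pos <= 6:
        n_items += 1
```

Let's trace through this code step by step.

Initialize: n_items = 0
Entering loop: for pos in range(1, 7):
After iteration 1: pos = 1, n_items = 1
After iteration 2: pos = 2, n_items = 2
After iteration 3: pos = 3, n_items = 2
After iteration 4: pos = 4, n_items = 2
After iteration 5: pos = 5, n_items = 2
After iteration 6: pos = 6, n_items = 2
Loop ends.

Final answer: 2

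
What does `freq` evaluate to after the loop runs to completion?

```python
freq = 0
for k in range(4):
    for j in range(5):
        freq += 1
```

Let's trace through this code step by step.

Initialize: freq = 0
Entering loop: for k in range(4):
After iteration 1: k = 0, freq = 5
After iteration 2: k = 1, freq = 10
After iteration 3: k = 2, freq = 15
After iteration 4: k = 3, freq = 20
Loop ends.

Final answer: 20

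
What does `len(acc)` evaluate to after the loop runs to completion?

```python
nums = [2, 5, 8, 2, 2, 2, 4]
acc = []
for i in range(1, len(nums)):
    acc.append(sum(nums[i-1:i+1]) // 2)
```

Let's trace through this code step by step.

Initialize: nums = [2, 5, 8, 2, 2, 2, 4]
Initialize: acc = []
Entering loop: for i in range(1, len(nums)):
After iteration 1: i = 1, acc = [3]
After iteration 2: i = 2, acc = [3, 6]
After iteration 3: i = 3, acc = [3, 6, 5]
After iteration 4: i = 4, acc = [3, 6, 5, 2]
After iteration 5: i = 5, acc = [3, 6, 5, 2, 2]
After iteration 6: i = 6, acc = [3, 6, 5, 2, 2, 3]
Loop ends.
len(acc) = 6

Final answer: 6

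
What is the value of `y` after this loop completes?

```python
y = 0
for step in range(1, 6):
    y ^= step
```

Let's trace through this code step by step.

Initialize: y = 0
Entering loop: for step in range(1, 6):
After iteration 1: step = 1, y = 1
After iteration 2: step = 2, y = 3
After iteration 3: step = 3, y = 0
After iteration 4: step = 4, y = 4
After iteration 5: step = 5, y = 1
Loop ends.

Final answer: 1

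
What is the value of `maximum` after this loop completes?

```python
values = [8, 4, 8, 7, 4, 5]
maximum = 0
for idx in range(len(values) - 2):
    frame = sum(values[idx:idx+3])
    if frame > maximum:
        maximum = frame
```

Let's trace through this code step by step.

Initialize: values = [8, 4, 8, 7, 4, 5]
Initialize: maximum = 0
Entering loop: for idx in range(len(values) - 2):
After iteration 1: idx = 0, maximum = 20, frame = 20
After iteration 2: idx = 1, maximum = 20, frame = 19
After iteration 3: idx = 2, maximum = 20, frame = 19
After iteration 4: idx = 3, maximum = 20, frame = 16
Loop ends.

Final answer: 20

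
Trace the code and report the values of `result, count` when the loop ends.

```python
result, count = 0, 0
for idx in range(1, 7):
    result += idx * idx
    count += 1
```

Let's trace through this code step by step.

Initialize: result = 0
Initialize: count = 0
Entering loop: for idx in range(1, 7):
After iteration 1: idx = 1, result = 1, count = 1
After iteration 2: idx = 2, result = 5, count = 2
After iteration 3: idx = 3, result = 14, count = 3
After iteration 4: idx = 4, result = 30, count = 4
After iteration 5: idx = 5, result = 55, count = 5
After iteration 6: idx = 6, result = 91, count = 6
Loop ends.

Final answer: 91, 6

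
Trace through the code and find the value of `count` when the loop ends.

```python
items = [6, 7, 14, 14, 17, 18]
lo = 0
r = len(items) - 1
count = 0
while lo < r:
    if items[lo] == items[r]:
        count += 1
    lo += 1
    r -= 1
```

Let's trace through this code step by step.

Initialize: items = [6, 7, 14, 14, 17, 18]
Initialize: lo = 0
Initialize: r = 5
Initialize: count = 0
Entering loop: while lo < r:
After iteration 1: lo = 1, r = 4, count = 0
After iteration 2: lo = 2, r = 3, count = 0
After iteration 3: lo = 3, r = 2, count = 1
Loop ends.

Final answer: 1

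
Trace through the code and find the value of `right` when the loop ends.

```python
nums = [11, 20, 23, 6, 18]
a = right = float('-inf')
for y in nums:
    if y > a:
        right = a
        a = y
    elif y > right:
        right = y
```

Let's trace through this code step by step.

Initialize: nums = [11, 20, 23, 6, 18]
Initialize: a = -inf
Initialize: right = -inf
Entering loop: for y in nums:
After iteration 1: y = 11, a = 11, right = -inf
After iteration 2: y = 20, a = 20, right = 11
After iteration 3: y = 23, a = 23, right = 20
After iteration 4: y = 6, a = 23, right = 20
After iteration 5: y = 18, a = 23, right = 20
Loop ends.

Final answer: 20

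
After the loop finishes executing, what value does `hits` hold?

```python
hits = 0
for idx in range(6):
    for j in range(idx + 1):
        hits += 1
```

Let's trace through this code step by step.

Initialize: hits = 0
Entering loop: for idx in range(6):
After iteration 1: idx = 0, hits = 1, j = 0
After iteration 2: idx = 1, hits = 3, j = 1
After iteration 3: idx = 2, hits = 6, j = 2
After iteration 4: idx = 3, hits = 10, j = 3
After iteration 5: idx = 4, hits = 15, j = 4
After iteration 6: idx = 5, hits = 21, j = 5
Loop ends.

Final answer: 21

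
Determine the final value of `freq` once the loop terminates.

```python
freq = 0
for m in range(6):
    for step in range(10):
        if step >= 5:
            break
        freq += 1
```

Let's trace through this code step by step.

Initialize: freq = 0
Entering loop: for m in range(6):
After iteration 1: m = 0, freq = 5
After iteration 2: m = 1, freq = 10
After iteration 3: m = 2, freq = 15
After iteration 4: m = 3, freq = 20
After iteration 5: m = 4, freq = 25
After iteration 6: m = 5, freq = 30
Loop ends.

Final answer: 30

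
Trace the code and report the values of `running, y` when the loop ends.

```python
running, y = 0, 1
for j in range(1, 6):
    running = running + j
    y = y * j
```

Let's trace through this code step by step.

Initialize: running = 0
Initialize: y = 1
Entering loop: for j in range(1, 6):
After iteration 1: j = 1, running = 1, y = 1
After iteration 2: j = 2, running = 3, y = 2
After iteration 3: j = 3, running = 6, y = 6
After iteration 4: j = 4, running = 10, y = 24
After iteration 5: j = 5, running = 15, y = 120
Loop ends.

Final answer: 15, 120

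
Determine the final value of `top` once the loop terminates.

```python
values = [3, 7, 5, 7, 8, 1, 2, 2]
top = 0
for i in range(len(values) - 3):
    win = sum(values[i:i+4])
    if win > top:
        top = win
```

Let's trace through this code step by step.

Initialize: values = [3, 7, 5, 7, 8, 1, 2, 2]
Initialize: top = 0
Entering loop: for i in range(len(values) - 3):
After iteration 1: i = 0, top = 22, win = 22
After iteration 2: i = 1, top = 27, win = 27
After iteration 3: i = 2, top = 27, win = 21
After iteration 4: i = 3, top = 27, win = 18
After iteration 5: i = 4, top = 27, win = 13
Loop ends.

Final answer: 27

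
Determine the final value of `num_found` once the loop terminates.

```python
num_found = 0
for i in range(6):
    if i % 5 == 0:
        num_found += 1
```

Let's trace through this code step by step.

Initialize: num_found = 0
Entering loop: for i in range(6):
After iteration 1: i = 0, num_found = 1
After iteration 2: i = 1, num_found = 1
After iteration 3: i = 2, num_found = 1
After iteration 4: i = 3, num_found = 1
After iteration 5: i = 4, num_found = 1
After iteration 6: i = 5, num_found = 2
Loop ends.

Final answer: 2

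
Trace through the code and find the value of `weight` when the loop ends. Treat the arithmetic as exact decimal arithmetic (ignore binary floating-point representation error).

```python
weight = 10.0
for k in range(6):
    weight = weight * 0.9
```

Let's trace through this code step by step.

Initialize: weight = 10.0
Entering loop: for k in range(6):
After iteration 1: k = 0, weight = 9.0
After iteration 2: k = 1, weight = 8.1
After iteration 3: k = 2, weight = 7.29
After iteration 4: k = 3, weight = 6.561
After iteration 5: k = 4, weight = 5.9049
After iteration 6: k = 5, weight = 5.31441
Loop ends.

Final answer: 5.31441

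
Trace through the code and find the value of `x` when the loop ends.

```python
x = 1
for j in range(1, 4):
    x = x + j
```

Let's trace through this code step by step.

Initialize: x = 1
Entering loop: for j in range(1, 4):
After iteration 1: j = 1, x = 2
After iteration 2: j = 2, x = 4
After iteration 3: j = 3, x = 7
Loop ends.

Final answer: 7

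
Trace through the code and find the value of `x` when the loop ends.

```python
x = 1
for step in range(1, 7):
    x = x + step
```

Let's trace through this code step by step.

Initialize: x = 1
Entering loop: for step in range(1, 7):
After iteration 1: step = 1, x = 2
After iteration 2: step = 2, x = 4
After iteration 3: step = 3, x = 7
After iteration 4: step = 4, x = 11
After iteration 5: step = 5, x = 16
After iteration 6: step = 6, x = 22
Loop ends.

Final answer: 22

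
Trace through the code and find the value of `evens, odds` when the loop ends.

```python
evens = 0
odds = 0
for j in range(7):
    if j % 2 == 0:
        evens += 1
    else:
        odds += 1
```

Let's trace through this code step by step.

Initialize: evens = 0
Initialize: odds = 0
Entering loop: for j in range(7):
After iteration 1: j = 0, evens = 1, odds = 0
After iteration 2: j = 1, evens = 1, odds = 1
After iteration 3: j = 2, evens = 2, odds = 1
After iteration 4: j = 3, evens = 2, odds = 2
After iteration 5: j = 4, evens = 3, odds = 2
After iteration 6: j = 5, evens = 3, odds = 3
After iteration 7: j = 6, evens = 4, odds = 3
Loop ends.

Final answer: 4, 3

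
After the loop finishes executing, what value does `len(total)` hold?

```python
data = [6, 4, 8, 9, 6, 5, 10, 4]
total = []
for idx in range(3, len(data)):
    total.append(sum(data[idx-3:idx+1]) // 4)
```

Let's trace through this code step by step.

Initialize: data = [6, 4, 8, 9, 6, 5, 10, 4]
Initialize: total = []
Entering loop: for idx in range(3, len(data)):
After iteration 1: idx = 3, total = [6]
After iteration 2: idx = 4, total = [6, 6]
After iteration 3: idx = 5, total = [6, 6, 7]
After iteration 4: idx = 6, total = [6, 6, 7, 7]
After iteration 5: idx = 7, total = [6, 6, 7, 7, 6]
Loop ends.
len(total) = 5

Final answer: 5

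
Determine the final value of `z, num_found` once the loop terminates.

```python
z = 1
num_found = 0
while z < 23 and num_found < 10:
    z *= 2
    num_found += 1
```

Let's trace through this code step by step.

Initialize: z = 1
Initialize: num_found = 0
Entering loop: while z < 23 and num_found < 10:
After iteration 1: z = 2, num_found = 1
After iteration 2: z = 4, num_found = 2
After iteration 3: z = 8, num_found = 3
After iteration 4: z = 16, num_found = 4
After iteration 5: z = 32, num_found = 5
Loop ends.

Final answer: 32, 5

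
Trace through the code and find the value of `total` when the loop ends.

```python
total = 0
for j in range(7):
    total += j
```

Let's trace through this code step by step.

Initialize: total = 0
Entering loop: for j in range(7):
After iteration 1: j = 0, total = 0
After iteration 2: j = 1, total = 1
After iteration 3: j = 2, total = 3
After iteration 4: j = 3, total = 6
After iteration 5: j = 4, total = 10
After iteration 6: j = 5, total = 15
After iteration 7: j = 6, total = 21
Loop ends.

Final answer: 21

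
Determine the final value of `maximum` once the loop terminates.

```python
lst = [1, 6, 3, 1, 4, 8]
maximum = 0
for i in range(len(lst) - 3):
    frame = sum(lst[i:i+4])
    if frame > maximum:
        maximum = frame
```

Let's trace through this code step by step.

Initialize: lst = [1, 6, 3, 1, 4, 8]
Initialize: maximum = 0
Entering loop: for i in range(len(lst) - 3):
After iteration 1: i = 0, maximum = 11, frame = 11
After iteration 2: i = 1, maximum = 14, frame = 14
After iteration 3: i = 2, maximum = 16, frame = 16
Loop ends.

Final answer: 16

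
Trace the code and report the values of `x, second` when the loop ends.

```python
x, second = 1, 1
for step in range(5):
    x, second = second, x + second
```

Let's trace through this code step by step.

Initialize: x = 1
Initialize: second = 1
Entering loop: for step in range(5):
After iteration 1: step = 0, x = 1, second = 2
After iteration 2: step = 1, x = 2, second = 3
After iteration 3: step = 2, x = 3, second = 5
After iteration 4: step = 3, x = 5, second = 8
After iteration 5: step = 4, x = 8, second = 13
Loop ends.

Final answer: 8, 13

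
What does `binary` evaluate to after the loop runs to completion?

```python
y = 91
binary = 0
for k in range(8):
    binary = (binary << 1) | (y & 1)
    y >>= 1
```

Let's trace through this code step by step.

Initialize: y = 91
Initialize: binary = 0
Entering loop: for k in range(8):
After iteration 1: k = 0, y = 45, binary = 1
After iteration 2: k = 1, y = 22, binary = 3
After iteration 3: k = 2, y = 11, binary = 6
After iteration 4: k = 3, y = 5, binary = 13
After iteration 5: k = 4, y = 2, binary = 27
After iteration 6: k = 5, y = 1, binary = 54
After iteration 7: k = 6, y = 0, binary = 109
After iteration 8: k = 7, y = 0, binary = 218
Loop ends.

Final answer: 218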